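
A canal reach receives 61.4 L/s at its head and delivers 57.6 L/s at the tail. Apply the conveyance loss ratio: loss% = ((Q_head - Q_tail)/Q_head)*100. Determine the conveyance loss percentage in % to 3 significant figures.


loss = ((61.4 - 57.6)/61.4)*100 = 6.19 %
Therefore the conveyance loss percentage = 6.19 %.


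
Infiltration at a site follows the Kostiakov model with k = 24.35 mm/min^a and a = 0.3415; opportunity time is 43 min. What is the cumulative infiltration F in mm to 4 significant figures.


Approach: apply the Kostiakov infiltration equation, F = k*t^a.
F = 24.35 * 43^0.3415 = 87.97 mm
Therefore the cumulative infiltration F = 87.97 mm.


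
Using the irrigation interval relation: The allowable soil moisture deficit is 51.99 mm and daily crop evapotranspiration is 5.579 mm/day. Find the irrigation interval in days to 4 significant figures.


Approach: apply the irrigation interval relation, interval = SMD / ETc.
interval = 51.99 / 5.579 = 9.319 days
Therefore the irrigation interval = 9.319 days.


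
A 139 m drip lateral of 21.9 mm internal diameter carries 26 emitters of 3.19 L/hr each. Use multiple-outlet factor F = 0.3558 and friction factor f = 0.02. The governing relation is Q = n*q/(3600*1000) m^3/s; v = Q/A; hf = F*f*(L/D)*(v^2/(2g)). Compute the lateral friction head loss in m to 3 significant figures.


Q = 26*3.19/(3600*1000) = 2.3039e-05 m^3/s
A = pi*(21.9e-3/2)^2 = 3.7668e-04 m^2, so v = Q/A = 0.061162 m/s
hf = 0.3558*0.02*(139/0.0219)*(0.061162^2/(2*9.81)) = 0.00861 m
Therefore the lateral friction head loss = 0.00861 m.


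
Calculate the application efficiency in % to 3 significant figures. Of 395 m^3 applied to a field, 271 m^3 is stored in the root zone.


Approach: apply the application efficiency ratio, Ea = (stored/applied)*100.
Ea = (271/395)*100 = 68.6 %
Therefore the application efficiency = 68.6 %.


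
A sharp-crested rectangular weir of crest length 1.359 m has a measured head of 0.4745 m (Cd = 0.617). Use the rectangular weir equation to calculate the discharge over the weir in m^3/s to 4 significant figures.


Approach: apply the rectangular weir equation, Q = (2/3)*Cd*L*sqrt(2g)*H^1.5.
Q = (2/3)*0.617*1.359*sqrt(2*9.81)*0.4745^1.5 = 0.8093 m^3/s
Therefore the discharge over the weir = 0.8093 m^3/s.


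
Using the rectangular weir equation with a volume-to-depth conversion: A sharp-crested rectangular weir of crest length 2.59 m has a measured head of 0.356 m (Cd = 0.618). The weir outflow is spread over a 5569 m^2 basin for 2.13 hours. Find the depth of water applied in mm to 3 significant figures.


Approach: apply the rectangular weir equation with a volume-to-depth conversion, Q = (2/3)*Cd*L*sqrt(2g)*H^1.5; d = Q*t/A * 1000.
Step 1 — weir discharge:
  Q = (2/3)*0.618*2.59*sqrt(2*9.81)*0.356^1.5 = 1.0040 m^3/s
Step 2 — volume: V = 1.0040 * 2.13*3600 = 7698.5 m^3
Step 3 — depth: d = V/A * 1000 = 7698.5/5569 * 1000 = 1380 mm
Therefore the depth of water applied = 1380 mm.


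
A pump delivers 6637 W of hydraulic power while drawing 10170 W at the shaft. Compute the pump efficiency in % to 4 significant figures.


Approach: apply the efficiency ratio, eta = (P_out/P_in)*100.
eta = (6637 / 10170) * 100 = 65.26 %
Therefore the pump efficiency = 65.26 %.


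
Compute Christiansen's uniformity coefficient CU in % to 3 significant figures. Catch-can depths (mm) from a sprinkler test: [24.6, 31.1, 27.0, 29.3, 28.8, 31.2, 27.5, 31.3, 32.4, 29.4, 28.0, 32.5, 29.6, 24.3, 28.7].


Approach: apply Christiansen's uniformity coefficient, CU = (1 - mean_abs_deviation/mean)*100.
mean = 29.047 mm
mean |d_i - mean| = 1.9236 mm
CU = (1 - 1.9236/29.047)*100 = 93.4 %
Therefore Christiansen's uniformity coefficient CU = 93.4 %.


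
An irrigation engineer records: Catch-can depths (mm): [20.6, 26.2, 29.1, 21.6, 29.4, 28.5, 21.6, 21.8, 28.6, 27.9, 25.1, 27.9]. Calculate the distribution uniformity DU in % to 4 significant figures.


Approach: apply the low-quarter distribution uniformity, DU = (mean of lowest quarter of readings / overall mean)*100.
sorted lowest 3 of 12: [20.6, 21.6, 21.6] -> mean = 21.2667 mm
overall mean = 25.6917 mm
DU = (21.2667/25.6917)*100 = 82.78 %
Therefore the distribution uniformity DU = 82.78 %.


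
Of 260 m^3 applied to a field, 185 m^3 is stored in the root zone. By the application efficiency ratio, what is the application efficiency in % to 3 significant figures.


Approach: apply the application efficiency ratio, Ea = (stored/applied)*100.
Ea = (185/260)*100 = 71.2 %
Therefore the application efficiency = 71.2 %.


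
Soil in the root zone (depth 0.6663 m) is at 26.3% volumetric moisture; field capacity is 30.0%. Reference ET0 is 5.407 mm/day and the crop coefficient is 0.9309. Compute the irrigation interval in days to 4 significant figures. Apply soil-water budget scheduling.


Approach: apply soil-water budget scheduling, SMD = (FC-theta)/100*depth*1000; ETc = ET0*Kc; interval = SMD/ETc.
Step 1 — soil moisture deficit:
  SMD = (30.0 - 26.3)/100 * 0.6663 * 1000 = 24.6531 mm
Step 2 — daily crop ET (ETc = ET0*Kc):
  ETc = 5.407 * 0.9309 = 5.03338 mm/day
Step 3 — irrigation interval (SMD/ETc):
  interval = 24.6531 / 5.03338 = 4.898 days
Therefore the irrigation interval = 4.898 days.


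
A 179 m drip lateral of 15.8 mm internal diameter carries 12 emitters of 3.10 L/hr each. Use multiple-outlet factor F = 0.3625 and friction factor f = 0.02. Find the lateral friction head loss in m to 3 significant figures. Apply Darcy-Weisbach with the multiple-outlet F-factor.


Approach: apply Darcy-Weisbach with the multiple-outlet F-factor, Q = n*q/(3600*1000) m^3/s; v = Q/A; hf = F*f*(L/D)*(v^2/(2g)).
Q = 12*3.10/(3600*1000) = 1.0333e-05 m^3/s
A = pi*(15.8e-3/2)^2 = 1.9607e-04 m^2, so v = Q/A = 0.052703 m/s
hf = 0.3625*0.02*(179/0.0158)*(0.052703^2/(2*9.81)) = 0.0116 m
Therefore the lateral friction head loss = 0.0116 m.


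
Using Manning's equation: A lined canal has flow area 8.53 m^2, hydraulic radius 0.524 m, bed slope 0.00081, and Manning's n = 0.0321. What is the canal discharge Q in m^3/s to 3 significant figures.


Approach: apply Manning's equation, Q = (1/n)*A*R^(2/3)*S^(1/2).
Q = (1/0.0321) * 8.53 * 0.524^(2/3) * 0.00081^(1/2) = 4.92 m^3/s
Therefore the canal discharge Q = 4.92 m^3/s.


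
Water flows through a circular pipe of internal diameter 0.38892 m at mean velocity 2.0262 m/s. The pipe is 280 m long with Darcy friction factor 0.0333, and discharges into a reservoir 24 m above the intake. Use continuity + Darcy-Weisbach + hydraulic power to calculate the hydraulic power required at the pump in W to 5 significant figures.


Approach: apply continuity + Darcy-Weisbach + hydraulic power, Q = A*v; hf = f*(L/D)*(v^2/(2g)); H = static + hf; P = rho*g*Q*H.
Step 1 — flow rate (continuity, Q = A*v):
  A = pi*(0.38892/2)^2 = 0.1187984 m^2
  Q = 0.1187984 * 2.0262 = 0.2407092 m^3/s
Step 2 — friction head loss (Darcy-Weisbach):
  hf = 0.0333 * (280/0.38892) * (2.0262^2 / (2*9.81))
  hf = 5.016578 m
Step 3 — total head: H = 24 + 5.016578 = 29.01658 m
Step 4 — hydraulic power (P = rho*g*Q*H):
  P = 1000 * 9.81 * 0.2407092 * 29.01658 = 68519 W
Therefore the hydraulic power required at the pump = 68519 W.


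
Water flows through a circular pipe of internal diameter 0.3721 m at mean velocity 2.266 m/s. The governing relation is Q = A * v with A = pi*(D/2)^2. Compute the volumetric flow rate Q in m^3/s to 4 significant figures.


A = pi*(0.3721/2)^2 = 0.108745 m^2
Q = 0.108745 * 2.266 = 0.2464 m^3/s
Therefore the volumetric flow rate Q = 0.2464 m^3/s.


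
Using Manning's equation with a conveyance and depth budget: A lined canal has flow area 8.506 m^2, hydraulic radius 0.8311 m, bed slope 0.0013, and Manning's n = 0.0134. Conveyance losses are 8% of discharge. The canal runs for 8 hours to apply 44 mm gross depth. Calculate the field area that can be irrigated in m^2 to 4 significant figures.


Approach: apply Manning's equation with a conveyance and depth budget, Q = (1/n)*A*R^(2/3)*S^(1/2); Q_field = Q*(1-loss); Area = Q_field*t/(d/1000).
Step 1 — canal discharge (Manning's equation):
  Q = (1/0.0134) * 8.506 * 0.8311^(2/3) * 0.0013^(1/2) = 20.2315 m^3/s
Step 2 — delivered flow: Q_field = 20.2315*(1 - 8/100) = 18.6130 m^3/s
Step 3 — volume delivered: V = 18.6130 * 8*3600 = 536053 m^3
Step 4 — area served: A = V / (depth/1000) = 536053 / 0.044 = 12180000 m^2
Therefore the field area that can be irrigated = 12180000 m^2.


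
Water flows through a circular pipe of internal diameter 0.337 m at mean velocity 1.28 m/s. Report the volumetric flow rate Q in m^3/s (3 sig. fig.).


Approach: apply the continuity equation for pipe flow, Q = A * v with A = pi*(D/2)^2.
A = pi*(0.337/2)^2 = 0.089197 m^2
Q = 0.089197 * 1.28 = 0.114 m^3/s
Therefore the volumetric flow rate Q = 0.114 m^3/s.


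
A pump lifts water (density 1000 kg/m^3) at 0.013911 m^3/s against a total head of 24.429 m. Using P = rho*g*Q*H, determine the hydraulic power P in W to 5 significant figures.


P = 1000 * 9.81 * 0.013911 * 24.429 = 3333.8 W
Therefore the hydraulic power P = 3333.8 W.


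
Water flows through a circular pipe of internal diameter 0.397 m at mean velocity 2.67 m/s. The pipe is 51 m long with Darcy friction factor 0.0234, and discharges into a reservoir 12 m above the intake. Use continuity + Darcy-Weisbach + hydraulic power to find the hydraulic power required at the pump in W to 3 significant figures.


Approach: apply continuity + Darcy-Weisbach + hydraulic power, Q = A*v; hf = f*(L/D)*(v^2/(2g)); H = static + hf; P = rho*g*Q*H.
Step 1 — flow rate (continuity, Q = A*v):
  A = pi*(0.397/2)^2 = 0.12379 m^2
  Q = 0.12379 * 2.67 = 0.33051 m^3/s
Step 2 — friction head loss (Darcy-Weisbach):
  hf = 0.0234 * (51/0.397) * (2.67^2 / (2*9.81))
  hf = 1.0922 m
Step 3 — total head: H = 12 + 1.0922 = 13.092 m
Step 4 — hydraulic power (P = rho*g*Q*H):
  P = 1000 * 9.81 * 0.33051 * 13.092 = 42400 W
Therefore the hydraulic power required at the pump = 42400 W.


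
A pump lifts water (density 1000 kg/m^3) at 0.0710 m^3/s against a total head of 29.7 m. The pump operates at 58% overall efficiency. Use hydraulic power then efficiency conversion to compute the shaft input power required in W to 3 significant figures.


Approach: apply hydraulic power then efficiency conversion, P = rho*g*Q*H; P_in = P/eta.
Step 1 — hydraulic power (P = rho*g*Q*H):
  P = 1000 * 9.81 * 0.0710 * 29.7 = 20686 W
Step 2 — input power: P_in = P/eta = 20686 / 0.58 = 35700 W
Therefore the shaft input power required = 35700 W.


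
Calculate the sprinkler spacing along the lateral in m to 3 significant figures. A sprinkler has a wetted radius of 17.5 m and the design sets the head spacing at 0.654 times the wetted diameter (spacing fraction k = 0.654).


Approach: apply the sprinkler spacing rule (spacing as a fraction of wetted diameter), S = k*(2*R).
S = 0.654 * (2 * 17.5) = 22.9 m
Therefore the sprinkler spacing along the lateral = 22.9 m.


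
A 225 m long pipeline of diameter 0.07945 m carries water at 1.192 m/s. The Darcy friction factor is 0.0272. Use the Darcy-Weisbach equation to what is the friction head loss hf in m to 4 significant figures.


Approach: apply the Darcy-Weisbach equation, hf = f*(L/D)*(v^2/(2g)).
hf = 0.0272 * (225/0.07945) * (1.192^2 / (2*9.81))
hf = 5.578 m
Therefore the friction head loss hf = 5.578 m.


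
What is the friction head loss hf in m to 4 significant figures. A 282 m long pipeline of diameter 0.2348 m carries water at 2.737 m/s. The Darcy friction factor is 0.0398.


Approach: apply the Darcy-Weisbach equation, hf = f*(L/D)*(v^2/(2g)).
hf = 0.0398 * (282/0.2348) * (2.737^2 / (2*9.81))
hf = 18.25 m
Therefore the friction head loss hf = 18.25 m.


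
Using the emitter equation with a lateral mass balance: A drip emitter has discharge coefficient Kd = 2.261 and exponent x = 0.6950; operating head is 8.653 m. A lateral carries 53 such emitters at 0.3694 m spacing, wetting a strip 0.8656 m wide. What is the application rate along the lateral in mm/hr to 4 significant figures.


Approach: apply the emitter equation with a lateral mass balance, q = Kd*h^x; Q = n*q; rate = Q/(n*spacing*width).
Step 1 — single emitter flow (q = Kd*h^x):
  q = 2.261 * 8.653^0.6950 = 10.1305 L/hr
Step 2 — total lateral flow: Q = 53 * 10.1305 = 536.917 L/hr
Step 3 — wetted area: A = 53 * 0.3694 * 0.8656 = 16.9469 m^2
Step 4 — application rate: Q/A = 536.917/16.9469 = 31.68 mm/hr
Therefore the application rate along the lateral = 31.68 mm/hr.


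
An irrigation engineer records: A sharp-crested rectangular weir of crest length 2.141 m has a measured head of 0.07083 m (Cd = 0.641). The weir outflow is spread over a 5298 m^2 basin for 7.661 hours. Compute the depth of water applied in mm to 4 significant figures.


Approach: apply the rectangular weir equation with a volume-to-depth conversion, Q = (2/3)*Cd*L*sqrt(2g)*H^1.5; d = Q*t/A * 1000.
Step 1 — weir discharge:
  Q = (2/3)*0.641*2.141*sqrt(2*9.81)*0.07083^1.5 = 0.0763939 m^3/s
Step 2 — volume: V = 0.0763939 * 7.661*3600 = 2106.91 m^3
Step 3 — depth: d = V/A * 1000 = 2106.91/5298 * 1000 = 397.7 mm
Therefore the depth of water applied = 397.7 mm.


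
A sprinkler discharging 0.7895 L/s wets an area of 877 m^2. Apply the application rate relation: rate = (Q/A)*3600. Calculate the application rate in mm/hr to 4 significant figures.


rate = (0.7895 / 877) * 3600 = 3.241 mm/hr
Therefore the application rate = 3.241 mm/hr.


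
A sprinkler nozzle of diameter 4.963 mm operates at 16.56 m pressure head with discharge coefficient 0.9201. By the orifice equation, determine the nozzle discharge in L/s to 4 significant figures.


Approach: apply the orifice equation, Q = Cd*A*sqrt(2*g*h), A = pi*(d/2)^2.
A = pi*(4.963e-3/2)^2 = 1.93454e-05 m^2
Q = 0.9201 * 1.93454e-05 * sqrt(2*9.81*16.56) * 1000 = 0.3208 L/s
Therefore the nozzle discharge = 0.3208 L/s.


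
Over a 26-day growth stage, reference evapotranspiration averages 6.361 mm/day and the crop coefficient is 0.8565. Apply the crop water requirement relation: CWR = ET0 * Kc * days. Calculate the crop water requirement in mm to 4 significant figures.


CWR = 6.361 * 0.8565 * 26 = 141.7 mm
Therefore the crop water requirement = 141.7 mm.


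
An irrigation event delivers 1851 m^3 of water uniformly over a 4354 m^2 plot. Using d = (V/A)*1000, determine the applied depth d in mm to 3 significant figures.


d = (1851 / 4354) * 1000 = 425 mm
Therefore the applied depth d = 425 mm.


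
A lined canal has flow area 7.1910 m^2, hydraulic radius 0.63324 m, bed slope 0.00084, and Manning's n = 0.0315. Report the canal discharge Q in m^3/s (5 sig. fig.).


Approach: apply Manning's equation, Q = (1/n)*A*R^(2/3)*S^(1/2).
Q = (1/0.0315) * 7.1910 * 0.63324^(2/3) * 0.00084^(1/2) = 4.8790 m^3/s
Therefore the canal discharge Q = 4.8790 m^3/s.


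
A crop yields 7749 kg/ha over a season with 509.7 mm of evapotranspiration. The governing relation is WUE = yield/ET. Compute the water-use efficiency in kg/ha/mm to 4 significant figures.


WUE = 7749 / 509.7 = 15.20 kg/ha/mm
Therefore the water-use efficiency = 15.20 kg/ha/mm.


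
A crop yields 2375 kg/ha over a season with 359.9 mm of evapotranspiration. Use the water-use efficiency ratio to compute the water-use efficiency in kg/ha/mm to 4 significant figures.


Approach: apply the water-use efficiency ratio, WUE = yield/ET.
WUE = 2375 / 359.9 = 6.599 kg/ha/mm
Therefore the water-use efficiency = 6.599 kg/ha/mm.


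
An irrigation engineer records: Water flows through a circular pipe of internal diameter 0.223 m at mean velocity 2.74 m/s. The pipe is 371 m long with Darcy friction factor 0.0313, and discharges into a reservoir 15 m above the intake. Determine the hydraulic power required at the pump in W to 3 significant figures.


Approach: apply continuity + Darcy-Weisbach + hydraulic power, Q = A*v; hf = f*(L/D)*(v^2/(2g)); H = static + hf; P = rho*g*Q*H.
Step 1 — flow rate (continuity, Q = A*v):
  A = pi*(0.223/2)^2 = 0.039057 m^2
  Q = 0.039057 * 2.74 = 0.10702 m^3/s
Step 2 — friction head loss (Darcy-Weisbach):
  hf = 0.0313 * (371/0.223) * (2.74^2 / (2*9.81))
  hf = 19.926 m
Step 3 — total head: H = 15 + 19.926 = 34.926 m
Step 4 — hydraulic power (P = rho*g*Q*H):
  P = 1000 * 9.81 * 0.10702 * 34.926 = 36700 W
Therefore the hydraulic power required at the pump = 36700 W.


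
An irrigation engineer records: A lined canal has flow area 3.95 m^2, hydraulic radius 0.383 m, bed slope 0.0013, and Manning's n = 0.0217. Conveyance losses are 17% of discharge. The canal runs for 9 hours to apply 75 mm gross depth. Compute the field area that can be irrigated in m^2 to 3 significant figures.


Approach: apply Manning's equation with a conveyance and depth budget, Q = (1/n)*A*R^(2/3)*S^(1/2); Q_field = Q*(1-loss); Area = Q_field*t/(d/1000).
Step 1 — canal discharge (Manning's equation):
  Q = (1/0.0217) * 3.95 * 0.383^(2/3) * 0.0013^(1/2) = 3.4613 m^3/s
Step 2 — delivered flow: Q_field = 3.4613*(1 - 17/100) = 2.8729 m^3/s
Step 3 — volume delivered: V = 2.8729 * 9*3600 = 93082 m^3
Step 4 — area served: A = V / (depth/1000) = 93082 / 0.075 = 1240000 m^2
Therefore the field area that can be irrigated = 1240000 m^2.


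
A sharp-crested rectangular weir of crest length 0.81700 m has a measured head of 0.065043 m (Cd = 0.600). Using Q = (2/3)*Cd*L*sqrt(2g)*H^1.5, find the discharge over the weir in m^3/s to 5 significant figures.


Q = (2/3)*0.600*0.81700*sqrt(2*9.81)*0.065043^1.5 = 0.024012 m^3/s
Therefore the discharge over the weir = 0.024012 m^3/s.


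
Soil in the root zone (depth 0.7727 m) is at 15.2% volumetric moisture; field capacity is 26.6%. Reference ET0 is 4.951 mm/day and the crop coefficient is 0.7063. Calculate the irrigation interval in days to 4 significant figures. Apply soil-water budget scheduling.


Approach: apply soil-water budget scheduling, SMD = (FC-theta)/100*depth*1000; ETc = ET0*Kc; interval = SMD/ETc.
Step 1 — soil moisture deficit:
  SMD = (26.6 - 15.2)/100 * 0.7727 * 1000 = 88.0878 mm
Step 2 — daily crop ET (ETc = ET0*Kc):
  ETc = 4.951 * 0.7063 = 3.49689 mm/day
Step 3 — irrigation interval (SMD/ETc):
  interval = 88.0878 / 3.49689 = 25.19 days
Therefore the irrigation interval = 25.19 days.


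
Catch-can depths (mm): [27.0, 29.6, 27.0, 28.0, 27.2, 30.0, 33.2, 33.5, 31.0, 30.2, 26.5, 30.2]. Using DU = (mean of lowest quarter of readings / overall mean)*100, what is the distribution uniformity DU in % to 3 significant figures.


sorted lowest 3 of 12: [26.5, 27.0, 27.0] -> mean = 26.833 mm
overall mean = 29.450 mm
DU = (26.833/29.450)*100 = 91.1 %
Therefore the distribution uniformity DU = 91.1 %.


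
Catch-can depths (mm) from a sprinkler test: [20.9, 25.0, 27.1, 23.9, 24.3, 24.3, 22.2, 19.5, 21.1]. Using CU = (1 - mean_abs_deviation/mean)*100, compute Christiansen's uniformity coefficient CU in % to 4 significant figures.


mean = 23.1444 mm
mean |d_i - mean| = 1.97284 mm
CU = (1 - 1.97284/23.1444)*100 = 91.48 %
Therefore Christiansen's uniformity coefficient CU = 91.48 %.


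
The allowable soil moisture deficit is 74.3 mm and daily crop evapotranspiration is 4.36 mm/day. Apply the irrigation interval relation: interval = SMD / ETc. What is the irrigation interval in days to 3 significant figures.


interval = 74.3 / 4.36 = 17.0 days
Therefore the irrigation interval = 17.0 days.


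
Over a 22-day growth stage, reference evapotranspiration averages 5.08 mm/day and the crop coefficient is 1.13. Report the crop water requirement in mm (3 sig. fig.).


Approach: apply the crop water requirement relation, CWR = ET0 * Kc * days.
CWR = 5.08 * 1.13 * 22 = 126 mm
Therefore the crop water requirement = 126 mm.


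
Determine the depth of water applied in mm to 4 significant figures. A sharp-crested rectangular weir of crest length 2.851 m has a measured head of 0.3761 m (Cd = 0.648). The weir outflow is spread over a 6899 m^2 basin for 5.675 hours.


Approach: apply the rectangular weir equation with a volume-to-depth conversion, Q = (2/3)*Cd*L*sqrt(2g)*H^1.5; d = Q*t/A * 1000.
Step 1 — weir discharge:
  Q = (2/3)*0.648*2.851*sqrt(2*9.81)*0.3761^1.5 = 1.25830 m^3/s
Step 2 — volume: V = 1.25830 * 5.675*3600 = 25707.1 m^3
Step 3 — depth: d = V/A * 1000 = 25707.1/6899 * 1000 = 3726 mm
Therefore the depth of water applied = 3726 mm.


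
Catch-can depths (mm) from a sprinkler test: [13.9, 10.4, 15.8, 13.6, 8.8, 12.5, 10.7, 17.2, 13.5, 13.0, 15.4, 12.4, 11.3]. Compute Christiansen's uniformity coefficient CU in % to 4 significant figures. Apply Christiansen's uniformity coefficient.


Approach: apply Christiansen's uniformity coefficient, CU = (1 - mean_abs_deviation/mean)*100.
mean = 12.9615 mm
mean |d_i - mean| = 1.79527 mm
CU = (1 - 1.79527/12.9615)*100 = 86.15 %
Therefore Christiansen's uniformity coefficient CU = 86.15 %.


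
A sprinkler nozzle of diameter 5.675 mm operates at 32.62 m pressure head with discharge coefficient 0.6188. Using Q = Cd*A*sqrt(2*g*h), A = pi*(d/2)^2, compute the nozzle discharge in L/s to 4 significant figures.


A = pi*(5.675e-3/2)^2 = 2.52942e-05 m^2
Q = 0.6188 * 2.52942e-05 * sqrt(2*9.81*32.62) * 1000 = 0.3960 L/s
Therefore the nozzle discharge = 0.3960 L/s.


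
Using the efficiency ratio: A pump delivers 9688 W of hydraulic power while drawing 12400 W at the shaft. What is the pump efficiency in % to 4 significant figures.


Approach: apply the efficiency ratio, eta = (P_out/P_in)*100.
eta = (9688 / 12400) * 100 = 78.13 %
Therefore the pump efficiency = 78.13 %.


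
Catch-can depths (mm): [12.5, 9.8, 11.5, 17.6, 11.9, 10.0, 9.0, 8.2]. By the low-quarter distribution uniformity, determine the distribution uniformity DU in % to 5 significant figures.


Approach: apply the low-quarter distribution uniformity, DU = (mean of lowest quarter of readings / overall mean)*100.
sorted lowest 2 of 8: [8.2, 9.0] -> mean = 8.600000 mm
overall mean = 11.31250 mm
DU = (8.600000/11.31250)*100 = 76.022 %
Therefore the distribution uniformity DU = 76.022 %.


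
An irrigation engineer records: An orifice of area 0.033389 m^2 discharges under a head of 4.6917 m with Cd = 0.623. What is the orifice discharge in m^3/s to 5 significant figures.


Approach: apply the orifice equation, Q = Cd*A*sqrt(2*g*h).
Q = 0.623 * 0.033389 * sqrt(2*9.81*4.6917) = 0.19957 m^3/s
Therefore the orifice discharge = 0.19957 m^3/s.


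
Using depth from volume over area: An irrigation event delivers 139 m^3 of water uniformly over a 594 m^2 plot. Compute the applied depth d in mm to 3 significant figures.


Approach: apply depth from volume over area, d = (V/A)*1000.
d = (139 / 594) * 1000 = 234 mm
Therefore the applied depth d = 234 mm.


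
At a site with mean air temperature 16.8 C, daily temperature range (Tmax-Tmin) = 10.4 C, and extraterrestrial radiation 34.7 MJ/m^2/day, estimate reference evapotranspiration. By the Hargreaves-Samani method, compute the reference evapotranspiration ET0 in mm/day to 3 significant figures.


Approach: apply the Hargreaves-Samani method, ET0 = 0.0023*(Tmean+17.8)*sqrt(Tmax-Tmin)*0.408*Ra.
ET0 = 0.0023*(16.8+17.8)*sqrt(10.4)*0.408*34.7 = 3.63 mm/day
Therefore the reference evapotranspiration ET0 = 3.63 mm/day.


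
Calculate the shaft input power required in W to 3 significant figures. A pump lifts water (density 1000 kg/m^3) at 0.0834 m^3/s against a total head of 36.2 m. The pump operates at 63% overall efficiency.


Approach: apply hydraulic power then efficiency conversion, P = rho*g*Q*H; P_in = P/eta.
Step 1 — hydraulic power (P = rho*g*Q*H):
  P = 1000 * 9.81 * 0.0834 * 36.2 = 29617 W
Step 2 — input power: P_in = P/eta = 29617 / 0.63 = 47000 W
Therefore the shaft input power required = 47000 W.


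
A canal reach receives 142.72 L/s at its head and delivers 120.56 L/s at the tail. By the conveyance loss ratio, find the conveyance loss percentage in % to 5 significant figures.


Approach: apply the conveyance loss ratio, loss% = ((Q_head - Q_tail)/Q_head)*100.
loss = ((142.72 - 120.56)/142.72)*100 = 15.527 %
Therefore the conveyance loss percentage = 15.527 %.


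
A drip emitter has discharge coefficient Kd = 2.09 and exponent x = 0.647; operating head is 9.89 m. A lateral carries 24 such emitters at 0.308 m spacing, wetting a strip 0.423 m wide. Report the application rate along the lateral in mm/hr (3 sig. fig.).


Approach: apply the emitter equation with a lateral mass balance, q = Kd*h^x; Q = n*q; rate = Q/(n*spacing*width).
Step 1 — single emitter flow (q = Kd*h^x):
  q = 2.09 * 9.89^0.647 = 9.2053 L/hr
Step 2 — total lateral flow: Q = 24 * 9.2053 = 220.93 L/hr
Step 3 — wetted area: A = 24 * 0.308 * 0.423 = 3.1268 m^2
Step 4 — application rate: Q/A = 220.93/3.1268 = 70.7 mm/hr
Therefore the application rate along the lateral = 70.7 mm/hr.


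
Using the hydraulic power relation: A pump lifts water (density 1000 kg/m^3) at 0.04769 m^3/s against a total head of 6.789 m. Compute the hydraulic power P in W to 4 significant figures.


Approach: apply the hydraulic power relation, P = rho*g*Q*H.
P = 1000 * 9.81 * 0.04769 * 6.789 = 3176 W
Therefore the hydraulic power P = 3176 W.


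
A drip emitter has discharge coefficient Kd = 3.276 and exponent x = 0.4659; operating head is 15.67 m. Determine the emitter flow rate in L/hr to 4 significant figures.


Approach: apply the emitter characteristic equation, q = Kd * h^x.
q = 3.276 * 15.67^0.4659 = 11.81 L/hr
Therefore the emitter flow rate = 11.81 L/hr.


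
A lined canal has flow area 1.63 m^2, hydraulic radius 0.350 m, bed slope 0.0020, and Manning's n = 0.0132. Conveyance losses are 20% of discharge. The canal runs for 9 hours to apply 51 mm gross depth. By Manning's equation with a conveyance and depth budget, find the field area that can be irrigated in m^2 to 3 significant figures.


Approach: apply Manning's equation with a conveyance and depth budget, Q = (1/n)*A*R^(2/3)*S^(1/2); Q_field = Q*(1-loss); Area = Q_field*t/(d/1000).
Step 1 — canal discharge (Manning's equation):
  Q = (1/0.0132) * 1.63 * 0.350^(2/3) * 0.0020^(1/2) = 2.7427 m^3/s
Step 2 — delivered flow: Q_field = 2.7427*(1 - 20/100) = 2.1941 m^3/s
Step 3 — volume delivered: V = 2.1941 * 9*3600 = 71090 m^3
Step 4 — area served: A = V / (depth/1000) = 71090 / 0.051 = 1390000 m^2
Therefore the field area that can be irrigated = 1390000 m^2.


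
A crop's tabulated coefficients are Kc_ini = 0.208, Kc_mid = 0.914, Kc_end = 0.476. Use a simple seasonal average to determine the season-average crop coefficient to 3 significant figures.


Approach: apply a simple seasonal average, Kc_avg = (Kc_ini + Kc_mid + Kc_end)/3.
Kc_avg = (0.208 + 0.914 + 0.476)/3 = 0.533
Therefore the season-average crop coefficient = 0.533.


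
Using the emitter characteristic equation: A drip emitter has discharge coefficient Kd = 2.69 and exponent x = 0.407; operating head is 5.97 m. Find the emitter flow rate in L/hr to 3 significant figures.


Approach: apply the emitter characteristic equation, q = Kd * h^x.
q = 2.69 * 5.97^0.407 = 5.57 L/hr
Therefore the emitter flow rate = 5.57 L/hr.


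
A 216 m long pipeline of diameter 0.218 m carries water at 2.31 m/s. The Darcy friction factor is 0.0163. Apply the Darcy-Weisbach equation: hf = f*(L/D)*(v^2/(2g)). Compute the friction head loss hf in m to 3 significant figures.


hf = 0.0163 * (216/0.218) * (2.31^2 / (2*9.81))
hf = 4.39 m
Therefore the friction head loss hf = 4.39 m.


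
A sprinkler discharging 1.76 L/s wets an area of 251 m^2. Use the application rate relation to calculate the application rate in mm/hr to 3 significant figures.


Approach: apply the application rate relation, rate = (Q/A)*3600.
rate = (1.76 / 251) * 3600 = 25.2 mm/hr
Therefore the application rate = 25.2 mm/hr.


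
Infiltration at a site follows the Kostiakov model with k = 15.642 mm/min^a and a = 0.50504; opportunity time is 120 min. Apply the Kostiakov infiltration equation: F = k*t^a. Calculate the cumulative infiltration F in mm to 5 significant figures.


F = 15.642 * 120^0.50504 = 175.53 mm
Therefore the cumulative infiltration F = 175.53 mm.


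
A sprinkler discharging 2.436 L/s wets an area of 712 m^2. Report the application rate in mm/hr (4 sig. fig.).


Approach: apply the application rate relation, rate = (Q/A)*3600.
rate = (2.436 / 712) * 3600 = 12.32 mm/hr
Therefore the application rate = 12.32 mm/hr.


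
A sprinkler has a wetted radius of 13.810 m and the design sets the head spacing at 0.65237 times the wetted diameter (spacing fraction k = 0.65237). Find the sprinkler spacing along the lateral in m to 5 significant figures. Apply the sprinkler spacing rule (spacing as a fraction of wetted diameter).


Approach: apply the sprinkler spacing rule (spacing as a fraction of wetted diameter), S = k*(2*R).
S = 0.65237 * (2 * 13.810) = 18.018 m
Therefore the sprinkler spacing along the lateral = 18.018 m.


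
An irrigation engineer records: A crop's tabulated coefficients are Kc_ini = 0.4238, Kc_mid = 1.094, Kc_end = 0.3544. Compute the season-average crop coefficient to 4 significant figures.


Approach: apply a simple seasonal average, Kc_avg = (Kc_ini + Kc_mid + Kc_end)/3.
Kc_avg = (0.4238 + 1.094 + 0.3544)/3 = 0.6241
Therefore the season-average crop coefficient = 0.6241.


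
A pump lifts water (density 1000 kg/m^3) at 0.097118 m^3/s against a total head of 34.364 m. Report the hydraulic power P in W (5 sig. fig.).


Approach: apply the hydraulic power relation, P = rho*g*Q*H.
P = 1000 * 9.81 * 0.097118 * 34.364 = 32740 W
Therefore the hydraulic power P = 32740 W.


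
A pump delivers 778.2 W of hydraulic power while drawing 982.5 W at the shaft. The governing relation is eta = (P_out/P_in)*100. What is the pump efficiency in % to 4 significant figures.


eta = (778.2 / 982.5) * 100 = 79.21 %
Therefore the pump efficiency = 79.21 %.


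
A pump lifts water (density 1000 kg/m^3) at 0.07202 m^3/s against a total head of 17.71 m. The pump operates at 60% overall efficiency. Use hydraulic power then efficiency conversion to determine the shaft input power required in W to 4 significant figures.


Approach: apply hydraulic power then efficiency conversion, P = rho*g*Q*H; P_in = P/eta.
Step 1 — hydraulic power (P = rho*g*Q*H):
  P = 1000 * 9.81 * 0.07202 * 17.71 = 12512.4 W
Step 2 — input power: P_in = P/eta = 12512.4 / 0.6 = 20850 W
Therefore the shaft input power required = 20850 W.


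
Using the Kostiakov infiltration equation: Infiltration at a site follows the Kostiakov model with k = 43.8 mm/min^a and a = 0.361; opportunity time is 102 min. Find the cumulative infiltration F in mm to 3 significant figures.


Approach: apply the Kostiakov infiltration equation, F = k*t^a.
F = 43.8 * 102^0.361 = 233 mm
Therefore the cumulative infiltration F = 233 mm.


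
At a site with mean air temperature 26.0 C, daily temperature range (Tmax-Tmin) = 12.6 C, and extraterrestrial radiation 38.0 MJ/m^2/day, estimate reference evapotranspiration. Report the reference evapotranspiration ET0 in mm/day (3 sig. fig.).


Approach: apply the Hargreaves-Samani method, ET0 = 0.0023*(Tmean+17.8)*sqrt(Tmax-Tmin)*0.408*Ra.
ET0 = 0.0023*(26.0+17.8)*sqrt(12.6)*0.408*38.0 = 5.54 mm/day
Therefore the reference evapotranspiration ET0 = 5.54 mm/day.


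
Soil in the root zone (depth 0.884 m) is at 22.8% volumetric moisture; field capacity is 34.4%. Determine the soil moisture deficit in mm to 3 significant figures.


Approach: apply the soil moisture deficit relation, SMD = (FC - theta)/100 * depth * 1000.
SMD = (34.4 - 22.8)/100 * 0.884 * 1000 = 103 mm
Therefore the soil moisture deficit = 103 mm.


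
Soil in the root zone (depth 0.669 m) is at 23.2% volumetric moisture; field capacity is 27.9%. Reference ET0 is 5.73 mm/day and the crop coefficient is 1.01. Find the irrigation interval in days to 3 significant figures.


Approach: apply soil-water budget scheduling, SMD = (FC-theta)/100*depth*1000; ETc = ET0*Kc; interval = SMD/ETc.
Step 1 — soil moisture deficit:
  SMD = (27.9 - 23.2)/100 * 0.669 * 1000 = 31.443 mm
Step 2 — daily crop ET (ETc = ET0*Kc):
  ETc = 5.73 * 1.01 = 5.7873 mm/day
Step 3 — irrigation interval (SMD/ETc):
  interval = 31.443 / 5.7873 = 5.43 days
Therefore the irrigation interval = 5.43 days.


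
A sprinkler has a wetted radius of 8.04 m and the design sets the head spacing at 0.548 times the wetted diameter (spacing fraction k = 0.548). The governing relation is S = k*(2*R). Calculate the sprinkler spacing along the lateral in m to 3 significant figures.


S = 0.548 * (2 * 8.04) = 8.81 m
Therefore the sprinkler spacing along the lateral = 8.81 m.


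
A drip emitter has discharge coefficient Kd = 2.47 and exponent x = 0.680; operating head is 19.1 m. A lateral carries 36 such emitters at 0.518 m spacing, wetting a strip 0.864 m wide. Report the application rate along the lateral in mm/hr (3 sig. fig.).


Approach: apply the emitter equation with a lateral mass balance, q = Kd*h^x; Q = n*q; rate = Q/(n*spacing*width).
Step 1 — single emitter flow (q = Kd*h^x):
  q = 2.47 * 19.1^0.680 = 18.357 L/hr
Step 2 — total lateral flow: Q = 36 * 18.357 = 660.85 L/hr
Step 3 — wetted area: A = 36 * 0.518 * 0.864 = 16.112 m^2
Step 4 — application rate: Q/A = 660.85/16.112 = 41.0 mm/hr
Therefore the application rate along the lateral = 41.0 mm/hr.


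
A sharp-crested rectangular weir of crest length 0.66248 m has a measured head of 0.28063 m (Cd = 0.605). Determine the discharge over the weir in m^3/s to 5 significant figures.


Approach: apply the rectangular weir equation, Q = (2/3)*Cd*L*sqrt(2g)*H^1.5.
Q = (2/3)*0.605*0.66248*sqrt(2*9.81)*0.28063^1.5 = 0.17595 m^3/s
Therefore the discharge over the weir = 0.17595 m^3/s.


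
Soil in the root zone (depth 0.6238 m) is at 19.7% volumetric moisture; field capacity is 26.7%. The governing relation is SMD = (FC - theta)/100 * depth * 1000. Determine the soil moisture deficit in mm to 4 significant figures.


SMD = (26.7 - 19.7)/100 * 0.6238 * 1000 = 43.67 mm
Therefore the soil moisture deficit = 43.67 mm.


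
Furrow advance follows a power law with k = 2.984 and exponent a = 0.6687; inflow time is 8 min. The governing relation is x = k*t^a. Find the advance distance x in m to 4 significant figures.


x = 2.984 * 8^0.6687 = 11.99 m
Therefore the advance distance x = 11.99 m.


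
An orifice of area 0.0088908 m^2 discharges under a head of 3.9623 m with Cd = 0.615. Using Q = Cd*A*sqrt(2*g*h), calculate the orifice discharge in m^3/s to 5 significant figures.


Q = 0.615 * 0.0088908 * sqrt(2*9.81*3.9623) = 0.048210 m^3/s
Therefore the orifice discharge = 0.048210 m^3/s.


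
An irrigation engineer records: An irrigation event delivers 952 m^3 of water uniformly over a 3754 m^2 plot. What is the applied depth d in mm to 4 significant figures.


Approach: apply depth from volume over area, d = (V/A)*1000.
d = (952 / 3754) * 1000 = 253.6 mm
Therefore the applied depth d = 253.6 mm.


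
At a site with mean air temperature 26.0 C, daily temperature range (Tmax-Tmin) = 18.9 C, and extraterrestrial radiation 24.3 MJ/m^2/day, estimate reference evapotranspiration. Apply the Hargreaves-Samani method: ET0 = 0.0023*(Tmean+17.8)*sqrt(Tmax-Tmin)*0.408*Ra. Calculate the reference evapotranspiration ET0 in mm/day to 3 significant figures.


ET0 = 0.0023*(26.0+17.8)*sqrt(18.9)*0.408*24.3 = 4.34 mm/day
Therefore the reference evapotranspiration ET0 = 4.34 mm/day.


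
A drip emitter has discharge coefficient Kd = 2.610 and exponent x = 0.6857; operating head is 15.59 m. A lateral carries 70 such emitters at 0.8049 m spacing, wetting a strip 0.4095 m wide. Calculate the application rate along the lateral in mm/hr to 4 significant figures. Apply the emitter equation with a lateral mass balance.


Approach: apply the emitter equation with a lateral mass balance, q = Kd*h^x; Q = n*q; rate = Q/(n*spacing*width).
Step 1 — single emitter flow (q = Kd*h^x):
  q = 2.610 * 15.59^0.6857 = 17.1623 L/hr
Step 2 — total lateral flow: Q = 70 * 17.1623 = 1201.36 L/hr
Step 3 — wetted area: A = 70 * 0.8049 * 0.4095 = 23.0725 m^2
Step 4 — application rate: Q/A = 1201.36/23.0725 = 52.07 mm/hr
Therefore the application rate along the lateral = 52.07 mm/hr.


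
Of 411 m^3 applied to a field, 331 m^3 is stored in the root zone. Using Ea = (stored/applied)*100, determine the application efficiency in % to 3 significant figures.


Ea = (331/411)*100 = 80.5 %
Therefore the application efficiency = 80.5 %.


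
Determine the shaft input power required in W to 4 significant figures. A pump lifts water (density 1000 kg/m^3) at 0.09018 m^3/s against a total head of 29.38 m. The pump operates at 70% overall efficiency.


Approach: apply hydraulic power then efficiency conversion, P = rho*g*Q*H; P_in = P/eta.
Step 1 — hydraulic power (P = rho*g*Q*H):
  P = 1000 * 9.81 * 0.09018 * 29.38 = 25991.5 W
Step 2 — input power: P_in = P/eta = 25991.5 / 0.7 = 37130 W
Therefore the shaft input power required = 37130 W.


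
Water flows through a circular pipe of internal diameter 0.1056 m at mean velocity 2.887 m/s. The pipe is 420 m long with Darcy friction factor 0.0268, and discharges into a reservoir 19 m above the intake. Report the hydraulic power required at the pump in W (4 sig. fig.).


Approach: apply continuity + Darcy-Weisbach + hydraulic power, Q = A*v; hf = f*(L/D)*(v^2/(2g)); H = static + hf; P = rho*g*Q*H.
Step 1 — flow rate (continuity, Q = A*v):
  A = pi*(0.1056/2)^2 = 0.00875826 m^2
  Q = 0.00875826 * 2.887 = 0.0252851 m^3/s
Step 2 — friction head loss (Darcy-Weisbach):
  hf = 0.0268 * (420/0.1056) * (2.887^2 / (2*9.81))
  hf = 45.2809 m
Step 3 — total head: H = 19 + 45.2809 = 64.2809 m
Step 4 — hydraulic power (P = rho*g*Q*H):
  P = 1000 * 9.81 * 0.0252851 * 64.2809 = 15940 W
Therefore the hydraulic power required at the pump = 15940 W.


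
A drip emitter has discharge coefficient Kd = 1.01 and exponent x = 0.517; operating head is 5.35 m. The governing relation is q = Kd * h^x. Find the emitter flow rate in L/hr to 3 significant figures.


q = 1.01 * 5.35^0.517 = 2.40 L/hr
Therefore the emitter flow rate = 2.40 L/hr.


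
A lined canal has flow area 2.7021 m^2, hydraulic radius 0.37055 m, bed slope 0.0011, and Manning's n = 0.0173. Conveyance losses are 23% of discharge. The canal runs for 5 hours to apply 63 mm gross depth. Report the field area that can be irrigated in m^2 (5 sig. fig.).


Approach: apply Manning's equation with a conveyance and depth budget, Q = (1/n)*A*R^(2/3)*S^(1/2); Q_field = Q*(1-loss); Area = Q_field*t/(d/1000).
Step 1 — canal discharge (Manning's equation):
  Q = (1/0.0173) * 2.7021 * 0.37055^(2/3) * 0.0011^(1/2) = 2.672491 m^3/s
Step 2 — delivered flow: Q_field = 2.672491*(1 - 23/100) = 2.057818 m^3/s
Step 3 — volume delivered: V = 2.057818 * 5*3600 = 37040.72 m^3
Step 4 — area served: A = V / (depth/1000) = 37040.72 / 0.063 = 587950 m^2
Therefore the field area that can be irrigated = 587950 m^2.


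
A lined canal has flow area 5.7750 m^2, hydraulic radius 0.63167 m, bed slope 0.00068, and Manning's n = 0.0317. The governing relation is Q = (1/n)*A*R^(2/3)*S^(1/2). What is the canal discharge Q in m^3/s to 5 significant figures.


Q = (1/0.0317) * 5.7750 * 0.63167^(2/3) * 0.00068^(1/2) = 3.4974 m^3/s
Therefore the canal discharge Q = 3.4974 m^3/s.


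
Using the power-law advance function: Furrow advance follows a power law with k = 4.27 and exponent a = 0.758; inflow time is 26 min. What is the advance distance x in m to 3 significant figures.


Approach: apply the power-law advance function, x = k*t^a.
x = 4.27 * 26^0.758 = 50.5 m
Therefore the advance distance x = 50.5 m.


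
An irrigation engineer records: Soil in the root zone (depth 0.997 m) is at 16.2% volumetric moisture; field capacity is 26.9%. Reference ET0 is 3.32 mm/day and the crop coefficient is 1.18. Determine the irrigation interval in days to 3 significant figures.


Approach: apply soil-water budget scheduling, SMD = (FC-theta)/100*depth*1000; ETc = ET0*Kc; interval = SMD/ETc.
Step 1 — soil moisture deficit:
  SMD = (26.9 - 16.2)/100 * 0.997 * 1000 = 106.68 mm
Step 2 — daily crop ET (ETc = ET0*Kc):
  ETc = 3.32 * 1.18 = 3.9176 mm/day
Step 3 — irrigation interval (SMD/ETc):
  interval = 106.68 / 3.9176 = 27.2 days
Therefore the irrigation interval = 27.2 days.
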